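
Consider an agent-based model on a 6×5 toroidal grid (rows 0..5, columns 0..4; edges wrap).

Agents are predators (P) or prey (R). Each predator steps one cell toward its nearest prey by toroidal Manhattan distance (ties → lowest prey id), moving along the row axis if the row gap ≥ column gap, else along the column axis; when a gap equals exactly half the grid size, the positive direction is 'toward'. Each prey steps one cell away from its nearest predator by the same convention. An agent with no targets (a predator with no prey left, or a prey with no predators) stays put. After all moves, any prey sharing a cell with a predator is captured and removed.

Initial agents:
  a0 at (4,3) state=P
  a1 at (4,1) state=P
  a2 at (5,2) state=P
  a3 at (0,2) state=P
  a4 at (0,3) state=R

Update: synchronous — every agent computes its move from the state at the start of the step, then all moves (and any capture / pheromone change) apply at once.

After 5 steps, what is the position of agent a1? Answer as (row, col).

t=1: a0@(5,3):P a1@(5,1):P a2@(0,2):P a3@(0,3):P a4@(0,4):R
t=2: a0@(0,3):P a1@(5,0):P a2@(0,3):P a3@(0,4):P a4@(0,0):R
t=3: a0@(0,4):P a1@(0,0):P a2@(0,4):P a3@(0,0):P a4@(1,0):R
t=4: a0@(1,4):P a1@(1,0):P a2@(1,4):P a3@(1,0):P a4@(2,0):R
t=5: a0@(2,4):P a1@(2,0):P a2@(2,4):P a3@(2,0):P a4@(3,0):R

(2, 0)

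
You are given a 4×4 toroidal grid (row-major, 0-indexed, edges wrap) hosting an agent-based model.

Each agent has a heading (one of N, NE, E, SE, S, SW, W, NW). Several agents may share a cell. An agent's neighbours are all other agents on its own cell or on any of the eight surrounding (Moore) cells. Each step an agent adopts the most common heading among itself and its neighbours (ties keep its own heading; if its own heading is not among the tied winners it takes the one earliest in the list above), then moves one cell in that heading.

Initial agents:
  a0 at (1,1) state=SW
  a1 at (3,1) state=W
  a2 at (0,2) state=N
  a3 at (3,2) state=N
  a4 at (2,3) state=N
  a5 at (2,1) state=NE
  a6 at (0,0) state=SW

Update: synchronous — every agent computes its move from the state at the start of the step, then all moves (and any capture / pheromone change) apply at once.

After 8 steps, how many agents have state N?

7

t=1: a0@(2,0):SW a1@(2,1):N a2@(3,2):N a3@(2,2):N a4@(1,3):N a5@(1,2):NE a6@(1,3):SW
t=2: a0@(3,3):SW a1@(1,1):N a2@(2,2):N a3@(1,2):N a4@(0,3):N a5@(0,2):N a6@(2,2):SW
t=3: a0@(2,3):N a1@(0,1):N a2@(1,2):N a3@(0,2):N a4@(3,3):N a5@(3,2):N a6@(1,2):N
t=4: a0@(1,3):N a1@(3,1):N a2@(0,2):N a3@(3,2):N a4@(2,3):N a5@(2,2):N a6@(0,2):N
t=5: a0@(0,3):N a1@(2,1):N a2@(3,2):N a3@(2,2):N a4@(1,3):N a5@(1,2):N a6@(3,2):N
t=6: a0@(3,3):N a1@(1,1):N a2@(2,2):N a3@(1,2):N a4@(0,3):N a5@(0,2):N a6@(2,2):N
t=7: a0@(2,3):N a1@(0,1):N a2@(1,2):N a3@(0,2):N a4@(3,3):N a5@(3,2):N a6@(1,2):N
t=8: a0@(1,3):N a1@(3,1):N a2@(0,2):N a3@(3,2):N a4@(2,3):N a5@(2,2):N a6@(0,2):N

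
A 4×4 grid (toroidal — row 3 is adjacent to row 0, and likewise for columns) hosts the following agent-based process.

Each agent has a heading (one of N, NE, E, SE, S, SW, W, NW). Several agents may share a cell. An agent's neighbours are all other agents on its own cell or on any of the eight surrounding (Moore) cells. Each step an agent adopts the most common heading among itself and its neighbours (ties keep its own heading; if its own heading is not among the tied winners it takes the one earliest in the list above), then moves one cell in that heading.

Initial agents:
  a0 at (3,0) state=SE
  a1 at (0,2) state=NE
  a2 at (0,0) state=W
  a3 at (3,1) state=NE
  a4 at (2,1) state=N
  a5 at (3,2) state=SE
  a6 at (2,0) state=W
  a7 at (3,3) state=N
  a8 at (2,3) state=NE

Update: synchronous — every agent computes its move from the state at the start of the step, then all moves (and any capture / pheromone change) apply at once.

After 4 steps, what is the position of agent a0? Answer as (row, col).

(3, 3)

t=1: a0@(2,0):N a1@(3,3):NE a2@(0,3):W a3@(2,2):NE a4@(3,2):SE a5@(2,3):NE a6@(1,0):N a7@(2,0):NE a8@(3,0):SE
t=2: a0@(1,1):NE a1@(2,0):NE a2@(1,0):SE a3@(1,3):NE a4@(2,3):NE a5@(1,0):NE a6@(0,0):N a7@(1,1):NE a8@(2,1):NE
t=3: a0@(0,2):NE a1@(1,1):NE a2@(0,1):NE a3@(0,0):NE a4@(1,0):NE a5@(0,1):NE a6@(3,1):NE a7@(0,2):NE a8@(1,2):NE
t=4: a0@(3,3):NE a1@(0,2):NE a2@(3,2):NE a3@(3,1):NE a4@(0,1):NE a5@(3,2):NE a6@(2,2):NE a7@(3,3):NE a8@(0,3):NE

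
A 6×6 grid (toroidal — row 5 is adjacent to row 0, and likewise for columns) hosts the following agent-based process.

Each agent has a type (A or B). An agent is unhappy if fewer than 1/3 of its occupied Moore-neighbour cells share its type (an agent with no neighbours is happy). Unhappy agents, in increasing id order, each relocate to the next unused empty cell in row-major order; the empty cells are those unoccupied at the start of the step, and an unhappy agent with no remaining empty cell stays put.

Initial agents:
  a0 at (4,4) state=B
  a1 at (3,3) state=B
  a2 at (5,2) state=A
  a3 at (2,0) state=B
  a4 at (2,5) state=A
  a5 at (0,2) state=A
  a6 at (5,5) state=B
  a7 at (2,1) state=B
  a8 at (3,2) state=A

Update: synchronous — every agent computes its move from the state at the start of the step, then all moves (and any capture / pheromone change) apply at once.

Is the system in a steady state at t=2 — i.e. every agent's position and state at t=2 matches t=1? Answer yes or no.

t=1: a0@(4,4):B a1@(3,3):B a2@(5,2):A a3@(2,0):B a4@(0,0):A a5@(0,2):A a6@(5,5):B a7@(2,1):B a8@(0,1):A
t=2: (unchanged — steady state)

yes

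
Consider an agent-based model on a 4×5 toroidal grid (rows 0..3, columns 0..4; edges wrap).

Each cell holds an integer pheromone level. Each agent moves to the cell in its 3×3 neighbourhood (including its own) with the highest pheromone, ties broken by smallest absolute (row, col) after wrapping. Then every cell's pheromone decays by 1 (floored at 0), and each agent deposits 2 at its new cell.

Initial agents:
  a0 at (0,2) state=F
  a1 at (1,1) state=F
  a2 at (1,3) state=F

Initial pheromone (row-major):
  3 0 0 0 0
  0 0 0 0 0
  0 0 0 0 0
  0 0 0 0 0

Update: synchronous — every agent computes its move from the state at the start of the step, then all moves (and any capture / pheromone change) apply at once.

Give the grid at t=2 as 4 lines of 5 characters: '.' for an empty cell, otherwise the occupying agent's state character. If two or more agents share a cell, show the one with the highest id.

FF...
.....
.....
.....

t=1: a0@(0,1) a1@(0,0) a2@(0,2) | pheromone: 4 2 2 0 0 / 0 0 0 0 0 / 0 0 0 0 0 / 0 0 0 0 0
t=2: a0@(0,0) a1@(0,0) a2@(0,1) | pheromone: 7 3 1 0 0 / 0 0 0 0 0 / 0 0 0 0 0 / 0 0 0 0 0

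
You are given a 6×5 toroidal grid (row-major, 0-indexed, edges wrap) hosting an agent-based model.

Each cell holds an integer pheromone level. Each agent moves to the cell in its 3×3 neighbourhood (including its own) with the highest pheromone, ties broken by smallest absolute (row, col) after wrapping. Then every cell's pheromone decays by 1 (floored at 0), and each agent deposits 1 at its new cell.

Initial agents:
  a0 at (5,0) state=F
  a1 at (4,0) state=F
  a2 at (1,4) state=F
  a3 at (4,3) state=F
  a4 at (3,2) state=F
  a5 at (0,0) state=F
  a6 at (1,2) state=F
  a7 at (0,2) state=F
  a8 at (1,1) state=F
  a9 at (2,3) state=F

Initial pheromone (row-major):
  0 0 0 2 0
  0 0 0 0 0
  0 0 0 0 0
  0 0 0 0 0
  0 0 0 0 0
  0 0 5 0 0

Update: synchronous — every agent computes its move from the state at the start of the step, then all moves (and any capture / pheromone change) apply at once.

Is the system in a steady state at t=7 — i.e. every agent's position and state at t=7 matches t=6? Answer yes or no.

t=1: a0@(0,0) a1@(3,0) a2@(0,3) a3@(5,2) a4@(2,1) a5@(0,0) a6@(0,3) a7@(5,2) a8@(0,0) a9@(1,2) | pheromone: 3 0 0 3 0 / 0 0 1 0 0 / 0 1 0 0 0 / 1 0 0 0 0 / 0 0 0 0 0 / 0 0 6 0 0
t=2: a0@(0,0) a1@(2,1) a2@(5,2) a3@(5,2) a4@(1,2) a5@(0,0) a6@(5,2) a7@(5,2) a8@(0,0) a9@(0,3) | pheromone: 5 0 0 3 0 / 0 0 1 0 0 / 0 1 0 0 0 / 0 0 0 0 0 / 0 0 0 0 0 / 0 0 9 0 0
t=3: a0@(0,0) a1@(1,2) a2@(5,2) a3@(5,2) a4@(0,3) a5@(0,0) a6@(5,2) a7@(5,2) a8@(0,0) a9@(5,2) | pheromone: 7 0 0 3 0 / 0 0 1 0 0 / 0 0 0 0 0 / 0 0 0 0 0 / 0 0 0 0 0 / 0 0 13 0 0
t=4: a0@(0,0) a1@(0,3) a2@(5,2) a3@(5,2) a4@(5,2) a5@(0,0) a6@(5,2) a7@(5,2) a8@(0,0) a9@(5,2) | pheromone: 9 0 0 3 0 / 0 0 0 0 0 / 0 0 0 0 0 / 0 0 0 0 0 / 0 0 0 0 0 / 0 0 18 0 0
t=5: a0@(0,0) a1@(5,2) a2@(5,2) a3@(5,2) a4@(5,2) a5@(0,0) a6@(5,2) a7@(5,2) a8@(0,0) a9@(5,2) | pheromone: 11 0 0 2 0 / 0 0 0 0 0 / 0 0 0 0 0 / 0 0 0 0 0 / 0 0 0 0 0 / 0 0 24 0 0
t=6: a0@(0,0) a1@(5,2) a2@(5,2) a3@(5,2) a4@(5,2) a5@(0,0) a6@(5,2) a7@(5,2) a8@(0,0) a9@(5,2) | pheromone: 13 0 0 1 0 / 0 0 0 0 0 / 0 0 0 0 0 / 0 0 0 0 0 / 0 0 0 0 0 / 0 0 30 0 0
t=7: a0@(0,0) a1@(5,2) a2@(5,2) a3@(5,2) a4@(5,2) a5@(0,0) a6@(5,2) a7@(5,2) a8@(0,0) a9@(5,2) | pheromone: 15 0 0 0 0 / 0 0 0 0 0 / 0 0 0 0 0 / 0 0 0 0 0 / 0 0 0 0 0 / 0 0 36 0 0

yes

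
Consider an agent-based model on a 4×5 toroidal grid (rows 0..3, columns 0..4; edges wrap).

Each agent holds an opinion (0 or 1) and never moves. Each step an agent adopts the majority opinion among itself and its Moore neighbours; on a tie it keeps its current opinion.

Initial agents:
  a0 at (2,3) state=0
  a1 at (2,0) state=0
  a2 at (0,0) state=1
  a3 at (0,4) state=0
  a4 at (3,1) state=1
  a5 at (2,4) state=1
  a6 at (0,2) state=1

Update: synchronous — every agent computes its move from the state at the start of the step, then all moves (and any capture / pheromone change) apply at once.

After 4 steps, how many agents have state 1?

4

t=1: a0@(2,3):0 a1@(2,0):1 a2@(0,0):1 a3@(0,4):0 a4@(3,1):1 a5@(2,4):0 a6@(0,2):1
t=2: (unchanged — steady state)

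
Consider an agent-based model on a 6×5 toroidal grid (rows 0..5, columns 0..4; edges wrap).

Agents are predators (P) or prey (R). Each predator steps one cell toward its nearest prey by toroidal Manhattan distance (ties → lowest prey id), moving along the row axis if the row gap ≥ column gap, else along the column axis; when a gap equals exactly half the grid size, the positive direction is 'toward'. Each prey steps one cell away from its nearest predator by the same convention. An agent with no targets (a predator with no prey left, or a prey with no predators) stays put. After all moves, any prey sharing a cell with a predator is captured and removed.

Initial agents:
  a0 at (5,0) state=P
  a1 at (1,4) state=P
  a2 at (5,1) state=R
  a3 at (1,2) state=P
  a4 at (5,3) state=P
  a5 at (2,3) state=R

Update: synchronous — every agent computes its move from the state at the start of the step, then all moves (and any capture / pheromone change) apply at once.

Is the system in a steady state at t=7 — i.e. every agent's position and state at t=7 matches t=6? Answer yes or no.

yes

t=1: a0@(5,1):P a1@(2,4):P a3@(2,2):P a4@(5,2):P a5@(3,3):R
t=2: a0@(4,1):P a1@(3,4):P a3@(3,2):P a4@(4,2):P a5@(4,3):R
t=3: a0@(4,2):P a1@(4,4):P a3@(4,2):P a4@(4,3):P
t=4: (unchanged — steady state)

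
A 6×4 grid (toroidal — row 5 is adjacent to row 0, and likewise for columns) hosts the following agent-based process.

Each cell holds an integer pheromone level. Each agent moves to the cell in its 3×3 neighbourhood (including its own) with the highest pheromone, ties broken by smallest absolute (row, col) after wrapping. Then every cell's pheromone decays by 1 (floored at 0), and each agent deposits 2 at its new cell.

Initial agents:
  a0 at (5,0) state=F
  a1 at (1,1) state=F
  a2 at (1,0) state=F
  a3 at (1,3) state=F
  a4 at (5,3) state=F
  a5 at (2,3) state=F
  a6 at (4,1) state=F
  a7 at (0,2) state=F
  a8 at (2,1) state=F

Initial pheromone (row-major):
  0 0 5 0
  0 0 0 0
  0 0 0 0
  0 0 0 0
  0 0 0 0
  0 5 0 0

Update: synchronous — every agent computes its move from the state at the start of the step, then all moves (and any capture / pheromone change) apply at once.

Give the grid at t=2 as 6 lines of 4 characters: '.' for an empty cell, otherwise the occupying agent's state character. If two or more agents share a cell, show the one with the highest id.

t=1: a0@(5,1) a1@(0,2) a2@(0,0) a3@(0,2) a4@(0,2) a5@(1,0) a6@(5,1) a7@(0,2) a8@(1,0) | pheromone: 2 0 12 0 / 4 0 0 0 / 0 0 0 0 / 0 0 0 0 / 0 0 0 0 / 0 8 0 0
t=2: a0@(0,2) a1@(0,2) a2@(5,1) a3@(0,2) a4@(0,2) a5@(1,0) a6@(0,2) a7@(0,2) a8@(1,0) | pheromone: 1 0 23 0 / 7 0 0 0 / 0 0 0 0 / 0 0 0 0 / 0 0 0 0 / 0 9 0 0

..F.
F...
....
....
....
.F..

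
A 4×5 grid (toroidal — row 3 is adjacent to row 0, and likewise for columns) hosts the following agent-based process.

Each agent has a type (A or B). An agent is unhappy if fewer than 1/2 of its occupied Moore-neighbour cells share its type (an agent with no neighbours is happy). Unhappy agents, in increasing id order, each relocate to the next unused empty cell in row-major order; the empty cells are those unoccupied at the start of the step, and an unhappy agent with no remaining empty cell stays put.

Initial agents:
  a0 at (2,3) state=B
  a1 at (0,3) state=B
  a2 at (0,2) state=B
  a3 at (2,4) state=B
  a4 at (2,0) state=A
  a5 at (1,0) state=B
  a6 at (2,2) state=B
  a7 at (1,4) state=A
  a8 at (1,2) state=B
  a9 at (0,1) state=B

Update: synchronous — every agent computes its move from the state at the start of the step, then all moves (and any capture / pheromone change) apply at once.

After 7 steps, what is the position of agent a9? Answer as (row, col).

(0, 1)

t=1: a0@(2,3):B a1@(0,3):B a2@(0,2):B a3@(2,4):B a4@(0,0):A a5@(1,0):B a6@(2,2):B a7@(0,4):A a8@(1,2):B a9@(0,1):B
t=2: a0@(2,3):B a1@(0,3):B a2@(0,2):B a3@(2,4):B a4@(1,1):A a5@(1,0):B a6@(2,2):B a7@(1,3):A a8@(1,2):B a9@(0,1):B
t=3: a0@(2,3):B a1@(0,3):B a2@(0,2):B a3@(2,4):B a4@(0,0):A a5@(1,0):B a6@(2,2):B a7@(0,4):A a8@(1,2):B a9@(0,1):B
t=4: a0@(2,3):B a1@(0,3):B a2@(0,2):B a3@(2,4):B a4@(1,1):A a5@(1,0):B a6@(2,2):B a7@(1,3):A a8@(1,2):B a9@(0,1):B
t=5: a0@(2,3):B a1@(0,3):B a2@(0,2):B a3@(2,4):B a4@(0,0):A a5@(1,0):B a6@(2,2):B a7@(0,4):A a8@(1,2):B a9@(0,1):B
t=6: a0@(2,3):B a1@(0,3):B a2@(0,2):B a3@(2,4):B a4@(1,1):A a5@(1,0):B a6@(2,2):B a7@(1,3):A a8@(1,2):B a9@(0,1):B
t=7: a0@(2,3):B a1@(0,3):B a2@(0,2):B a3@(2,4):B a4@(0,0):A a5@(1,0):B a6@(2,2):B a7@(0,4):A a8@(1,2):B a9@(0,1):B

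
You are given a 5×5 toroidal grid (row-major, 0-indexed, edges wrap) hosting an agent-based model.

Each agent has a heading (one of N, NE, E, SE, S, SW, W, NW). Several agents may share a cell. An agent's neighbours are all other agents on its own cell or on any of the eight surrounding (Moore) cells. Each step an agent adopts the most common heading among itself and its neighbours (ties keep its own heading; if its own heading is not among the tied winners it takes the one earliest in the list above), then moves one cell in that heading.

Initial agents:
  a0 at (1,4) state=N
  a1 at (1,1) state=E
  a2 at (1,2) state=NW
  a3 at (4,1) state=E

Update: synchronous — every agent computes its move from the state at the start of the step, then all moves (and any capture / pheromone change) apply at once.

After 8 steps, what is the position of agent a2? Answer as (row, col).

t=1: a0@(0,4):N a1@(1,2):E a2@(0,1):NW a3@(4,2):E
t=2: a0@(4,4):N a1@(1,3):E a2@(0,2):E a3@(4,3):E
t=3: a0@(3,4):N a1@(1,4):E a2@(0,3):E a3@(4,4):E
t=4: a0@(2,4):N a1@(1,0):E a2@(0,4):E a3@(4,0):E
t=5: a0@(1,4):N a1@(1,1):E a2@(0,0):E a3@(4,1):E
t=6: a0@(0,4):N a1@(1,2):E a2@(0,1):E a3@(4,2):E
t=7: a0@(4,4):N a1@(1,3):E a2@(0,2):E a3@(4,3):E
t=8: a0@(3,4):N a1@(1,4):E a2@(0,3):E a3@(4,4):E

(0, 3)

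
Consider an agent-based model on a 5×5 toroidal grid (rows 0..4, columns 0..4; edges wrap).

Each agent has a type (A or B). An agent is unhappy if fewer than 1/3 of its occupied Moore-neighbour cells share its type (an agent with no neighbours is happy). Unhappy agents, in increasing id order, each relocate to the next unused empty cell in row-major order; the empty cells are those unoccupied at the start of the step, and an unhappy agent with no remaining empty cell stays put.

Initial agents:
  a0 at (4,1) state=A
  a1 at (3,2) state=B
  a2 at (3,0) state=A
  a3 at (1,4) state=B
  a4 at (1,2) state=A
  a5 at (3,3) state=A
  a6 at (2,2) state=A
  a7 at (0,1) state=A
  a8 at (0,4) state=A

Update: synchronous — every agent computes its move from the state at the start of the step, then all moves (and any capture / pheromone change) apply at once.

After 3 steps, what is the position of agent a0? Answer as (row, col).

t=1: a0@(4,1):A a1@(0,0):B a2@(3,0):A a3@(0,2):B a4@(1,2):A a5@(3,3):A a6@(2,2):A a7@(0,1):A a8@(0,3):A
t=2: a0@(4,1):A a1@(0,4):B a2@(3,0):A a3@(1,0):B a4@(1,2):A a5@(3,3):A a6@(2,2):A a7@(0,1):A a8@(0,3):A
t=3: (unchanged — steady state)

(4, 1)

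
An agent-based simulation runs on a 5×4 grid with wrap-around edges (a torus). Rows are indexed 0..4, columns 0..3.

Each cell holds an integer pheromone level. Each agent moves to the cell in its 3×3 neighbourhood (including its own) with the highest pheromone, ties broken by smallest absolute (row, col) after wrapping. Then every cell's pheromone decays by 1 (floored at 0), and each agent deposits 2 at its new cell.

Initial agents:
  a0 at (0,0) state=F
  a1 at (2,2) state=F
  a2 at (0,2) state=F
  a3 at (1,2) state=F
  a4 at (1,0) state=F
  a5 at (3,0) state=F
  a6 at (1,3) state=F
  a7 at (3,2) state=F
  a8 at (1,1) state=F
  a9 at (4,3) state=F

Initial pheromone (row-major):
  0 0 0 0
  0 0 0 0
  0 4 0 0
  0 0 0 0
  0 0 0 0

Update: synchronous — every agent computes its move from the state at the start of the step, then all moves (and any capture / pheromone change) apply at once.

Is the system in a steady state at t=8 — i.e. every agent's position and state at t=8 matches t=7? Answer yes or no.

yes

t=1: a0@(0,0) a1@(2,1) a2@(0,1) a3@(2,1) a4@(2,1) a5@(2,1) a6@(0,0) a7@(2,1) a8@(2,1) a9@(0,0) | pheromone: 6 2 0 0 / 0 0 0 0 / 0 15 0 0 / 0 0 0 0 / 0 0 0 0
t=2: a0@(0,0) a1@(2,1) a2@(0,0) a3@(2,1) a4@(2,1) a5@(2,1) a6@(0,0) a7@(2,1) a8@(2,1) a9@(0,0) | pheromone: 13 1 0 0 / 0 0 0 0 / 0 26 0 0 / 0 0 0 0 / 0 0 0 0
t=3: a0@(0,0) a1@(2,1) a2@(0,0) a3@(2,1) a4@(2,1) a5@(2,1) a6@(0,0) a7@(2,1) a8@(2,1) a9@(0,0) | pheromone: 20 0 0 0 / 0 0 0 0 / 0 37 0 0 / 0 0 0 0 / 0 0 0 0
t=4: a0@(0,0) a1@(2,1) a2@(0,0) a3@(2,1) a4@(2,1) a5@(2,1) a6@(0,0) a7@(2,1) a8@(2,1) a9@(0,0) | pheromone: 27 0 0 0 / 0 0 0 0 / 0 48 0 0 / 0 0 0 0 / 0 0 0 0
t=5: a0@(0,0) a1@(2,1) a2@(0,0) a3@(2,1) a4@(2,1) a5@(2,1) a6@(0,0) a7@(2,1) a8@(2,1) a9@(0,0) | pheromone: 34 0 0 0 / 0 0 0 0 / 0 59 0 0 / 0 0 0 0 / 0 0 0 0
t=6: a0@(0,0) a1@(2,1) a2@(0,0) a3@(2,1) a4@(2,1) a5@(2,1) a6@(0,0) a7@(2,1) a8@(2,1) a9@(0,0) | pheromone: 41 0 0 0 / 0 0 0 0 / 0 70 0 0 / 0 0 0 0 / 0 0 0 0
t=7: a0@(0,0) a1@(2,1) a2@(0,0) a3@(2,1) a4@(2,1) a5@(2,1) a6@(0,0) a7@(2,1) a8@(2,1) a9@(0,0) | pheromone: 48 0 0 0 / 0 0 0 0 / 0 81 0 0 / 0 0 0 0 / 0 0 0 0
t=8: a0@(0,0) a1@(2,1) a2@(0,0) a3@(2,1) a4@(2,1) a5@(2,1) a6@(0,0) a7@(2,1) a8@(2,1) a9@(0,0) | pheromone: 55 0 0 0 / 0 0 0 0 / 0 92 0 0 / 0 0 0 0 / 0 0 0 0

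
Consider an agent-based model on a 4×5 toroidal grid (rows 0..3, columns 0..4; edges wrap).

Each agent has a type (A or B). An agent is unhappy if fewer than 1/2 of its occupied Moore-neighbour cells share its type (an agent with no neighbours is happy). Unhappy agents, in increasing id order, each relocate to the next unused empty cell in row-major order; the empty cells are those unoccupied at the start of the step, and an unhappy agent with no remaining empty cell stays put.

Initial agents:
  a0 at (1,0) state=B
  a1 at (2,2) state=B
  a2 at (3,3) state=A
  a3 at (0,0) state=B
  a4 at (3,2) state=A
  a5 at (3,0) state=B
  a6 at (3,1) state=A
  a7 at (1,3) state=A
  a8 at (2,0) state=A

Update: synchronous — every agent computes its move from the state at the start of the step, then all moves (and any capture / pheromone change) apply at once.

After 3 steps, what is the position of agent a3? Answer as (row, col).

(0, 0)

t=1: a0@(1,0):B a1@(0,1):B a2@(3,3):A a3@(0,0):B a4@(3,2):A a5@(0,2):B a6@(0,3):A a7@(0,4):A a8@(1,1):A
t=2: a0@(1,0):B a1@(0,1):B a2@(3,3):A a3@(0,0):B a4@(3,2):A a5@(1,2):B a6@(0,3):A a7@(0,4):A a8@(1,3):A
t=3: a0@(1,0):B a1@(0,1):B a2@(3,3):A a3@(0,0):B a4@(3,2):A a5@(0,2):B a6@(0,3):A a7@(0,4):A a8@(1,3):A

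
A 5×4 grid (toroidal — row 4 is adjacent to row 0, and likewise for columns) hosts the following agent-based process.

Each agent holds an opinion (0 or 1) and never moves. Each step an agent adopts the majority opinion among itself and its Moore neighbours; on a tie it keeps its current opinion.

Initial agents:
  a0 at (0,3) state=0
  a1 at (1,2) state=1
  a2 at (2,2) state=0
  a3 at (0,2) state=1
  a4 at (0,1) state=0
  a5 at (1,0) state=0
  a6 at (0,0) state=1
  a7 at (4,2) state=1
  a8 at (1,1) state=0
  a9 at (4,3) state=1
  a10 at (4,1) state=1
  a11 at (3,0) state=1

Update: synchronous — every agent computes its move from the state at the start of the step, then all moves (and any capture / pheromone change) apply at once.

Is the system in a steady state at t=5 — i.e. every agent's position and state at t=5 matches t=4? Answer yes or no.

no

t=1: a0@(0,3):1 a1@(1,2):0 a2@(2,2):0 a3@(0,2):1 a4@(0,1):1 a5@(1,0):0 a6@(0,0):0 a7@(4,2):1 a8@(1,1):0 a9@(4,3):1 a10@(4,1):1 a11@(3,0):1
t=2: a0@(0,3):1 a1@(1,2):0 a2@(2,2):0 a3@(0,2):1 a4@(0,1):1 a5@(1,0):0 a6@(0,0):1 a7@(4,2):1 a8@(1,1):0 a9@(4,3):1 a10@(4,1):1 a11@(3,0):1
t=3: a0@(0,3):1 a1@(1,2):0 a2@(2,2):0 a3@(0,2):1 a4@(0,1):1 a5@(1,0):1 a6@(0,0):1 a7@(4,2):1 a8@(1,1):0 a9@(4,3):1 a10@(4,1):1 a11@(3,0):1
t=4: a0@(0,3):1 a1@(1,2):0 a2@(2,2):0 a3@(0,2):1 a4@(0,1):1 a5@(1,0):1 a6@(0,0):1 a7@(4,2):1 a8@(1,1):1 a9@(4,3):1 a10@(4,1):1 a11@(3,0):1
t=5: a0@(0,3):1 a1@(1,2):1 a2@(2,2):0 a3@(0,2):1 a4@(0,1):1 a5@(1,0):1 a6@(0,0):1 a7@(4,2):1 a8@(1,1):1 a9@(4,3):1 a10@(4,1):1 a11@(3,0):1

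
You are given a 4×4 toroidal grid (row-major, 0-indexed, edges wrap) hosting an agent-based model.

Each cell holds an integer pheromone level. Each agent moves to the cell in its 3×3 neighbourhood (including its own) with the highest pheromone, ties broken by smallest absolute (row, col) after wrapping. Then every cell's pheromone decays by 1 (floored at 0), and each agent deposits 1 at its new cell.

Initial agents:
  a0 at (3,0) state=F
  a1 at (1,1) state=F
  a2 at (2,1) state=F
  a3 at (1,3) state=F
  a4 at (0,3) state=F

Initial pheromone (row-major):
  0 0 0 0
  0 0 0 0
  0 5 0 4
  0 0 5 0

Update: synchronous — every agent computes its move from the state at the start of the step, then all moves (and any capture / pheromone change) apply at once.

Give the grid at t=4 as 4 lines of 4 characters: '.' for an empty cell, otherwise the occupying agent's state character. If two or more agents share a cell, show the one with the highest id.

....
....
.F..
....

t=1: a0@(2,1) a1@(2,1) a2@(2,1) a3@(2,3) a4@(3,2) | pheromone: 0 0 0 0 / 0 0 0 0 / 0 7 0 4 / 0 0 5 0
t=2: a0@(2,1) a1@(2,1) a2@(2,1) a3@(3,2) a4@(2,1) | pheromone: 0 0 0 0 / 0 0 0 0 / 0 10 0 3 / 0 0 5 0
t=3: a0@(2,1) a1@(2,1) a2@(2,1) a3@(2,1) a4@(2,1) | pheromone: 0 0 0 0 / 0 0 0 0 / 0 14 0 2 / 0 0 4 0
t=4: a0@(2,1) a1@(2,1) a2@(2,1) a3@(2,1) a4@(2,1) | pheromone: 0 0 0 0 / 0 0 0 0 / 0 18 0 1 / 0 0 3 0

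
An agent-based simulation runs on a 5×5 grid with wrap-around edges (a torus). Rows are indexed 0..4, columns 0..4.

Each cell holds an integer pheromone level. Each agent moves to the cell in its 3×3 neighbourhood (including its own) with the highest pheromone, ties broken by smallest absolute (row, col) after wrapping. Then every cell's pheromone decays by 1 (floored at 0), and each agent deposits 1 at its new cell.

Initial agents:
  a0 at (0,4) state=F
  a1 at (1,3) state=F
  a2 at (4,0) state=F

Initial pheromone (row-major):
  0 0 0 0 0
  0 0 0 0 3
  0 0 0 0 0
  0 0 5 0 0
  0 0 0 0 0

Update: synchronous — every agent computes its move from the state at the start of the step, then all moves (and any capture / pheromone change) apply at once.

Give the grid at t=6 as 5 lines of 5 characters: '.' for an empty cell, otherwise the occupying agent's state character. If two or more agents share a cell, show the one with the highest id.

.....
....F
.....
.....
.....

t=1: a0@(1,4) a1@(1,4) a2@(0,0) | pheromone: 1 0 0 0 0 / 0 0 0 0 4 / 0 0 0 0 0 / 0 0 4 0 0 / 0 0 0 0 0
t=2: a0@(1,4) a1@(1,4) a2@(1,4) | pheromone: 0 0 0 0 0 / 0 0 0 0 6 / 0 0 0 0 0 / 0 0 3 0 0 / 0 0 0 0 0
t=3: a0@(1,4) a1@(1,4) a2@(1,4) | pheromone: 0 0 0 0 0 / 0 0 0 0 8 / 0 0 0 0 0 / 0 0 2 0 0 / 0 0 0 0 0
t=4: a0@(1,4) a1@(1,4) a2@(1,4) | pheromone: 0 0 0 0 0 / 0 0 0 0 10 / 0 0 0 0 0 / 0 0 1 0 0 / 0 0 0 0 0
t=5: a0@(1,4) a1@(1,4) a2@(1,4) | pheromone: 0 0 0 0 0 / 0 0 0 0 12 / 0 0 0 0 0 / 0 0 0 0 0 / 0 0 0 0 0
t=6: a0@(1,4) a1@(1,4) a2@(1,4) | pheromone: 0 0 0 0 0 / 0 0 0 0 14 / 0 0 0 0 0 / 0 0 0 0 0 / 0 0 0 0 0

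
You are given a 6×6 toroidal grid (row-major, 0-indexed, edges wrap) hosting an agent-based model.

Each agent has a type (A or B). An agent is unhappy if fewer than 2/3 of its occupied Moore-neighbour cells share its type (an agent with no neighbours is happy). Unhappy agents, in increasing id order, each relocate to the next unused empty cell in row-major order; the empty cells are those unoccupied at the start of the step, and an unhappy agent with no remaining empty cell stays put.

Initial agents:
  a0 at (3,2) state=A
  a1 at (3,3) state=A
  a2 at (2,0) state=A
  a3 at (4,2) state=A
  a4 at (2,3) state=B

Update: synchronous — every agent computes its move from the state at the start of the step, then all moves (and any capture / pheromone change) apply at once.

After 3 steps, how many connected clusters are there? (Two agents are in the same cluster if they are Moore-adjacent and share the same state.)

3

t=1: a0@(3,2):A a1@(3,3):A a2@(2,0):A a3@(4,2):A a4@(0,0):B
t=2: (unchanged — steady state)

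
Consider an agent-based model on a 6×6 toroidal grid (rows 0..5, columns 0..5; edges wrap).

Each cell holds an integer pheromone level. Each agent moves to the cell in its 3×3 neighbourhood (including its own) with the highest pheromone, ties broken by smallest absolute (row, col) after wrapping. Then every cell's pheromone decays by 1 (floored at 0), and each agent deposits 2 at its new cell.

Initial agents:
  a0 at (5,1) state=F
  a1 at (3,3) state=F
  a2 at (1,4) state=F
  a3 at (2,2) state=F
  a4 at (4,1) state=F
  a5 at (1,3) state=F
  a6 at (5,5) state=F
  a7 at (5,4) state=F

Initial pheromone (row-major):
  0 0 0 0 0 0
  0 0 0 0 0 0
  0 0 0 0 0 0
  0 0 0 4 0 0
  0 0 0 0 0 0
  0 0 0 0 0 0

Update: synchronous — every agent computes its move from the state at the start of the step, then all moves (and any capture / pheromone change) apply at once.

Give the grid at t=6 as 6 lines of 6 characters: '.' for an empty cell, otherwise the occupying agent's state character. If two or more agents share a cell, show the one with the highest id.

F..F..
......
......
F..F..
......
......

t=1: a0@(0,0) a1@(3,3) a2@(0,3) a3@(3,3) a4@(3,0) a5@(0,2) a6@(0,0) a7@(0,3) | pheromone: 4 0 2 4 0 0 / 0 0 0 0 0 0 / 0 0 0 0 0 0 / 2 0 0 7 0 0 / 0 0 0 0 0 0 / 0 0 0 0 0 0
t=2: a0@(0,0) a1@(3,3) a2@(0,3) a3@(3,3) a4@(3,0) a5@(0,3) a6@(0,0) a7@(0,3) | pheromone: 7 0 1 9 0 0 / 0 0 0 0 0 0 / 0 0 0 0 0 0 / 3 0 0 10 0 0 / 0 0 0 0 0 0 / 0 0 0 0 0 0
t=3: a0@(0,0) a1@(3,3) a2@(0,3) a3@(3,3) a4@(3,0) a5@(0,3) a6@(0,0) a7@(0,3) | pheromone: 10 0 0 14 0 0 / 0 0 0 0 0 0 / 0 0 0 0 0 0 / 4 0 0 13 0 0 / 0 0 0 0 0 0 / 0 0 0 0 0 0
t=4: a0@(0,0) a1@(3,3) a2@(0,3) a3@(3,3) a4@(3,0) a5@(0,3) a6@(0,0) a7@(0,3) | pheromone: 13 0 0 19 0 0 / 0 0 0 0 0 0 / 0 0 0 0 0 0 / 5 0 0 16 0 0 / 0 0 0 0 0 0 / 0 0 0 0 0 0
t=5: a0@(0,0) a1@(3,3) a2@(0,3) a3@(3,3) a4@(3,0) a5@(0,3) a6@(0,0) a7@(0,3) | pheromone: 16 0 0 24 0 0 / 0 0 0 0 0 0 / 0 0 0 0 0 0 / 6 0 0 19 0 0 / 0 0 0 0 0 0 / 0 0 0 0 0 0
t=6: a0@(0,0) a1@(3,3) a2@(0,3) a3@(3,3) a4@(3,0) a5@(0,3) a6@(0,0) a7@(0,3) | pheromone: 19 0 0 29 0 0 / 0 0 0 0 0 0 / 0 0 0 0 0 0 / 7 0 0 22 0 0 / 0 0 0 0 0 0 / 0 0 0 0 0 0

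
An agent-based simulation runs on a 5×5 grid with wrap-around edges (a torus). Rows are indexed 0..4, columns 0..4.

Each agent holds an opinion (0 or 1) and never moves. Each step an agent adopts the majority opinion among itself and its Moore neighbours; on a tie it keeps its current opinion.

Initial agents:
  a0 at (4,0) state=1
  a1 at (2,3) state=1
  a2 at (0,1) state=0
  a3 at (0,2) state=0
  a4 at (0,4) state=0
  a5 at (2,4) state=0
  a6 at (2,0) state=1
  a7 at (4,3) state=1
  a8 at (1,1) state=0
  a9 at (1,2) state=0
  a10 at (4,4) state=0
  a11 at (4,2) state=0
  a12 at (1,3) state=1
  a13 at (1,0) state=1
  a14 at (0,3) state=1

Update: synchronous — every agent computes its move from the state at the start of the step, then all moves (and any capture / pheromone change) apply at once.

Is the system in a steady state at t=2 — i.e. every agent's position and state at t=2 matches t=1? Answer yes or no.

t=1: a0@(4,0):0 a1@(2,3):1 a2@(0,1):0 a3@(0,2):0 a4@(0,4):1 a5@(2,4):1 a6@(2,0):1 a7@(4,3):0 a8@(1,1):0 a9@(1,2):0 a10@(4,4):1 a11@(4,2):0 a12@(1,3):0 a13@(1,0):0 a14@(0,3):0
t=2: a0@(4,0):0 a1@(2,3):1 a2@(0,1):0 a3@(0,2):0 a4@(0,4):0 a5@(2,4):1 a6@(2,0):1 a7@(4,3):0 a8@(1,1):0 a9@(1,2):0 a10@(4,4):0 a11@(4,2):0 a12@(1,3):0 a13@(1,0):0 a14@(0,3):0

no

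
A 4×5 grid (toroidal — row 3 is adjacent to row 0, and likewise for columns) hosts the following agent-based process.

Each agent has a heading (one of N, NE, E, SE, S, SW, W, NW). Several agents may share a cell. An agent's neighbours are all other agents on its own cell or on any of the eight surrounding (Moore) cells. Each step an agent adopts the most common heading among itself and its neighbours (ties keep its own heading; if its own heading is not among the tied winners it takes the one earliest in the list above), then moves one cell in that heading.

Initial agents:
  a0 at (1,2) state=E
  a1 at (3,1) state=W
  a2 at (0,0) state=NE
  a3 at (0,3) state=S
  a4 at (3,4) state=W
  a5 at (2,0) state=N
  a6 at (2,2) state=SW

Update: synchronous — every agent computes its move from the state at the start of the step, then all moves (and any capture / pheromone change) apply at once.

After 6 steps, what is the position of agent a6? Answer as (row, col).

t=1: a0@(1,3):E a1@(3,0):W a2@(0,4):W a3@(1,3):S a4@(3,3):W a5@(2,4):W a6@(3,1):SW
t=2: a0@(1,2):W a1@(3,4):W a2@(0,3):W a3@(1,2):W a4@(3,2):W a5@(2,3):W a6@(0,0):SW
t=3: a0@(1,1):W a1@(3,3):W a2@(0,2):W a3@(1,1):W a4@(3,1):W a5@(2,2):W a6@(1,4):SW
t=4: a0@(1,0):W a1@(3,2):W a2@(0,1):W a3@(1,0):W a4@(3,0):W a5@(2,1):W a6@(2,3):SW
t=5: a0@(1,4):W a1@(3,1):W a2@(0,0):W a3@(1,4):W a4@(3,4):W a5@(2,0):W a6@(3,2):SW
t=6: a0@(1,3):W a1@(3,0):W a2@(0,4):W a3@(1,3):W a4@(3,3):W a5@(2,4):W a6@(0,1):SW

(0, 1)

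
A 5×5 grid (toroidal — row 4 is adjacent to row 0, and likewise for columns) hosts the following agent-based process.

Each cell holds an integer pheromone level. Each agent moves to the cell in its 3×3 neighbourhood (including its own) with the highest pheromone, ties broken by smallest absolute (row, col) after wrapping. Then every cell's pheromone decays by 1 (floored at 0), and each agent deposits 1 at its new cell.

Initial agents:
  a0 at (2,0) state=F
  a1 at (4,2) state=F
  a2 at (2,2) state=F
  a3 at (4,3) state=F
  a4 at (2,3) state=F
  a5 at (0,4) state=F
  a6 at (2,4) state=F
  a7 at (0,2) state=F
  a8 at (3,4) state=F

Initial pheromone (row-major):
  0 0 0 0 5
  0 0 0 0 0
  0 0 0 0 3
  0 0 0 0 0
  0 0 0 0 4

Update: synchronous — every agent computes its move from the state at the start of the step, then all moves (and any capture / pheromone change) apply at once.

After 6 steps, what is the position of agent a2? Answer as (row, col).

(0, 1)

t=1: a0@(2,4) a1@(0,1) a2@(1,1) a3@(0,4) a4@(2,4) a5@(0,4) a6@(2,4) a7@(0,1) a8@(4,4) | pheromone: 0 2 0 0 6 / 0 1 0 0 0 / 0 0 0 0 5 / 0 0 0 0 0 / 0 0 0 0 4
t=2: a0@(2,4) a1@(0,1) a2@(0,1) a3@(0,4) a4@(2,4) a5@(0,4) a6@(2,4) a7@(0,1) a8@(0,4) | pheromone: 0 4 0 0 8 / 0 0 0 0 0 / 0 0 0 0 7 / 0 0 0 0 0 / 0 0 0 0 3
t=3: a0@(2,4) a1@(0,1) a2@(0,1) a3@(0,4) a4@(2,4) a5@(0,4) a6@(2,4) a7@(0,1) a8@(0,4) | pheromone: 0 6 0 0 10 / 0 0 0 0 0 / 0 0 0 0 9 / 0 0 0 0 0 / 0 0 0 0 2
t=4: a0@(2,4) a1@(0,1) a2@(0,1) a3@(0,4) a4@(2,4) a5@(0,4) a6@(2,4) a7@(0,1) a8@(0,4) | pheromone: 0 8 0 0 12 / 0 0 0 0 0 / 0 0 0 0 11 / 0 0 0 0 0 / 0 0 0 0 1
t=5: a0@(2,4) a1@(0,1) a2@(0,1) a3@(0,4) a4@(2,4) a5@(0,4) a6@(2,4) a7@(0,1) a8@(0,4) | pheromone: 0 10 0 0 14 / 0 0 0 0 0 / 0 0 0 0 13 / 0 0 0 0 0 / 0 0 0 0 0
t=6: a0@(2,4) a1@(0,1) a2@(0,1) a3@(0,4) a4@(2,4) a5@(0,4) a6@(2,4) a7@(0,1) a8@(0,4) | pheromone: 0 12 0 0 16 / 0 0 0 0 0 / 0 0 0 0 15 / 0 0 0 0 0 / 0 0 0 0 0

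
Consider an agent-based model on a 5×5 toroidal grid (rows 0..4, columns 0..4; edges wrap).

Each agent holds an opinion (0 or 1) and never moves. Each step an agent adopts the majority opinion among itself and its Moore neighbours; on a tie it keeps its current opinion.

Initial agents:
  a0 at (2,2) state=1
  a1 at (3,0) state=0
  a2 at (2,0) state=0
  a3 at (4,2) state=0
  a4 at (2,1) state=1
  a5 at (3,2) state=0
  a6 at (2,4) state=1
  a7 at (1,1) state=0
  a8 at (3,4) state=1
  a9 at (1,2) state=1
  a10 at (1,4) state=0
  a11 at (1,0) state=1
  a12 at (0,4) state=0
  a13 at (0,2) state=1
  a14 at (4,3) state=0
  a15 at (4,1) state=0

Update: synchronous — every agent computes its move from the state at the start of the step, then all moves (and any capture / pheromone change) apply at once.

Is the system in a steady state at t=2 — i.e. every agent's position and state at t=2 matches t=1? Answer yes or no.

no

t=1: a0@(2,2):1 a1@(3,0):0 a2@(2,0):0 a3@(4,2):0 a4@(2,1):1 a5@(3,2):0 a6@(2,4):1 a7@(1,1):1 a8@(3,4):0 a9@(1,2):1 a10@(1,4):0 a11@(1,0):0 a12@(0,4):0 a13@(0,2):0 a14@(4,3):0 a15@(4,1):0
t=2: a0@(2,2):1 a1@(3,0):0 a2@(2,0):0 a3@(4,2):0 a4@(2,1):1 a5@(3,2):0 a6@(2,4):0 a7@(1,1):1 a8@(3,4):0 a9@(1,2):1 a10@(1,4):0 a11@(1,0):0 a12@(0,4):0 a13@(0,2):0 a14@(4,3):0 a15@(4,1):0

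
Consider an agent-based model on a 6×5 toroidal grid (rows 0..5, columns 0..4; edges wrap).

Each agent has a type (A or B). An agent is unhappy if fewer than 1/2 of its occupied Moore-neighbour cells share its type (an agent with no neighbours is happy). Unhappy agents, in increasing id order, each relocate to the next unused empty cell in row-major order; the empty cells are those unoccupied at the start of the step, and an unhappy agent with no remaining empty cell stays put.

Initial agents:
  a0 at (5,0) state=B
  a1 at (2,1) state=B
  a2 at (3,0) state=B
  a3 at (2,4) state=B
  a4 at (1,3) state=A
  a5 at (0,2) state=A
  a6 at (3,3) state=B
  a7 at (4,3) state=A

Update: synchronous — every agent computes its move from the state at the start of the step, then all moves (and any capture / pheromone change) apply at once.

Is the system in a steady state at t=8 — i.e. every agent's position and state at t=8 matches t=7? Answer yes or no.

t=1: a0@(5,0):B a1@(2,1):B a2@(3,0):B a3@(2,4):B a4@(1,3):A a5@(0,2):A a6@(3,3):B a7@(0,0):A
t=2: a0@(0,1):B a1@(2,1):B a2@(3,0):B a3@(2,4):B a4@(1,3):A a5@(0,2):A a6@(3,3):B a7@(0,3):A
t=3: a0@(0,0):B a1@(2,1):B a2@(3,0):B a3@(2,4):B a4@(1,3):A a5@(0,2):A a6@(3,3):B a7@(0,3):A
t=4: (unchanged — steady state)

yes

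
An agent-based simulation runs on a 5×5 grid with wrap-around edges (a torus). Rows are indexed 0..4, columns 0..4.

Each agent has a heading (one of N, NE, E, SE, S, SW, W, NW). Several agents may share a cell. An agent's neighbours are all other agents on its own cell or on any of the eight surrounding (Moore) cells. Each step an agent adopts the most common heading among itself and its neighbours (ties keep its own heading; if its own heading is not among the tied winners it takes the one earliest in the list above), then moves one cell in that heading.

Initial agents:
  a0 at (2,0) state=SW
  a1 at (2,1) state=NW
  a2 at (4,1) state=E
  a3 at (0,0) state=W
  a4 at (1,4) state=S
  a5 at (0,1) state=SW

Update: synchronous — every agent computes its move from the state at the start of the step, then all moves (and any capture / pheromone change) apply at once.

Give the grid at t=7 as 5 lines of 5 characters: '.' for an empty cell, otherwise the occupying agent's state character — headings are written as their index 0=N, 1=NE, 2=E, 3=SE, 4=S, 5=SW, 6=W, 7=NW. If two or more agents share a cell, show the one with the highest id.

t=1: a0@(3,4):SW a1@(1,0):NW a2@(4,2):E a3@(0,4):W a4@(2,4):S a5@(1,0):SW
t=2: a0@(4,3):SW a1@(0,4):NW a2@(4,3):E a3@(0,3):W a4@(3,3):SW a5@(2,4):SW
t=3: a0@(0,2):SW a1@(4,3):NW a2@(0,2):SW a3@(0,2):W a4@(4,2):SW a5@(3,3):SW
t=4: a0@(1,1):SW a1@(0,2):SW a2@(1,1):SW a3@(1,1):SW a4@(0,1):SW a5@(4,2):SW
t=5: a0@(2,0):SW a1@(1,1):SW a2@(2,0):SW a3@(2,0):SW a4@(1,0):SW a5@(0,1):SW
t=6: a0@(3,4):SW a1@(2,0):SW a2@(3,4):SW a3@(3,4):SW a4@(2,4):SW a5@(1,0):SW
t=7: a0@(4,3):SW a1@(3,4):SW a2@(4,3):SW a3@(4,3):SW a4@(3,3):SW a5@(2,4):SW

.....
.....
....5
...55
...5.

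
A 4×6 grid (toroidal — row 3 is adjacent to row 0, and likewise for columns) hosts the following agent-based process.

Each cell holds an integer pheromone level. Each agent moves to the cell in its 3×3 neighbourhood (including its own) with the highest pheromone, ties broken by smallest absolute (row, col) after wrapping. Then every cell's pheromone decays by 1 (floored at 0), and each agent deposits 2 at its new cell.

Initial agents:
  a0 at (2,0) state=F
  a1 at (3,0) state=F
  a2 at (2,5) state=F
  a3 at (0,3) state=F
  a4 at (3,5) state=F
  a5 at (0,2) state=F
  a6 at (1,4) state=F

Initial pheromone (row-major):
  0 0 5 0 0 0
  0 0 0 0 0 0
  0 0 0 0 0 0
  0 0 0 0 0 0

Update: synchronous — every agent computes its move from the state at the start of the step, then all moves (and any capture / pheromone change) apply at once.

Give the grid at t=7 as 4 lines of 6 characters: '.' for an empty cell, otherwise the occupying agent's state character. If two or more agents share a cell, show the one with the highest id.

F.F...
......
......
......

t=1: a0@(1,0) a1@(0,0) a2@(1,0) a3@(0,2) a4@(0,0) a5@(0,2) a6@(0,3) | pheromone: 4 0 8 2 0 0 / 4 0 0 0 0 0 / 0 0 0 0 0 0 / 0 0 0 0 0 0
t=2: a0@(0,0) a1@(0,0) a2@(0,0) a3@(0,2) a4@(0,0) a5@(0,2) a6@(0,2) | pheromone: 11 0 13 1 0 0 / 3 0 0 0 0 0 / 0 0 0 0 0 0 / 0 0 0 0 0 0
t=3: a0@(0,0) a1@(0,0) a2@(0,0) a3@(0,2) a4@(0,0) a5@(0,2) a6@(0,2) | pheromone: 18 0 18 0 0 0 / 2 0 0 0 0 0 / 0 0 0 0 0 0 / 0 0 0 0 0 0
t=4: a0@(0,0) a1@(0,0) a2@(0,0) a3@(0,2) a4@(0,0) a5@(0,2) a6@(0,2) | pheromone: 25 0 23 0 0 0 / 1 0 0 0 0 0 / 0 0 0 0 0 0 / 0 0 0 0 0 0
t=5: a0@(0,0) a1@(0,0) a2@(0,0) a3@(0,2) a4@(0,0) a5@(0,2) a6@(0,2) | pheromone: 32 0 28 0 0 0 / 0 0 0 0 0 0 / 0 0 0 0 0 0 / 0 0 0 0 0 0
t=6: a0@(0,0) a1@(0,0) a2@(0,0) a3@(0,2) a4@(0,0) a5@(0,2) a6@(0,2) | pheromone: 39 0 33 0 0 0 / 0 0 0 0 0 0 / 0 0 0 0 0 0 / 0 0 0 0 0 0
t=7: a0@(0,0) a1@(0,0) a2@(0,0) a3@(0,2) a4@(0,0) a5@(0,2) a6@(0,2) | pheromone: 46 0 38 0 0 0 / 0 0 0 0 0 0 / 0 0 0 0 0 0 / 0 0 0 0 0 0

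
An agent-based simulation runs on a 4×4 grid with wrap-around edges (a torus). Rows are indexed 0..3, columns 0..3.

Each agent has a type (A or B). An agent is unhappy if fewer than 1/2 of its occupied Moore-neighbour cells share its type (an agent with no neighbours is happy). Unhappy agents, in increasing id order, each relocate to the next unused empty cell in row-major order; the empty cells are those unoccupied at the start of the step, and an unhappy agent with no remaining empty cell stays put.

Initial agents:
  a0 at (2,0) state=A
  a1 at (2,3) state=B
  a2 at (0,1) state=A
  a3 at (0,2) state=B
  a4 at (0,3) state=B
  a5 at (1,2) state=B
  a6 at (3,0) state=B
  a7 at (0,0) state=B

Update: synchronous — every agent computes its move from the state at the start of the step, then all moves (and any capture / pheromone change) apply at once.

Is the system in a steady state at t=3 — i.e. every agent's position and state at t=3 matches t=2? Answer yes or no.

t=1: a0@(1,0):A a1@(2,3):B a2@(1,1):A a3@(0,2):B a4@(0,3):B a5@(1,2):B a6@(3,0):B a7@(0,0):B
t=2: a0@(0,1):A a1@(2,3):B a2@(1,3):A a3@(0,2):B a4@(0,3):B a5@(1,2):B a6@(3,0):B a7@(0,0):B
t=3: a0@(1,0):A a1@(2,3):B a2@(1,1):A a3@(0,2):B a4@(0,3):B a5@(1,2):B a6@(3,0):B a7@(0,0):B

no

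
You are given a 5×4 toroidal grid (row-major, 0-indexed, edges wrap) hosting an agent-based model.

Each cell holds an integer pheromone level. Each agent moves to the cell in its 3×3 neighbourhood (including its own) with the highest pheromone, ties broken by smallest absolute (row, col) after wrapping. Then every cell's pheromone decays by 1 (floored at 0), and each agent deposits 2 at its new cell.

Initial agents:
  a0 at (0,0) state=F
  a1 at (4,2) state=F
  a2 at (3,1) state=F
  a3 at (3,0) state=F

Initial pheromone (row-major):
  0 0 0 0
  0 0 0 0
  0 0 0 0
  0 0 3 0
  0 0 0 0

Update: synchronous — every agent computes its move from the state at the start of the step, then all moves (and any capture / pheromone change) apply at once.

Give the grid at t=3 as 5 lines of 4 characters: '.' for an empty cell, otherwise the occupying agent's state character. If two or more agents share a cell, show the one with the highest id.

F...
....
F...
..F.
....

t=1: a0@(0,0) a1@(3,2) a2@(3,2) a3@(2,0) | pheromone: 2 0 0 0 / 0 0 0 0 / 2 0 0 0 / 0 0 6 0 / 0 0 0 0
t=2: a0@(0,0) a1@(3,2) a2@(3,2) a3@(2,0) | pheromone: 3 0 0 0 / 0 0 0 0 / 3 0 0 0 / 0 0 9 0 / 0 0 0 0
t=3: a0@(0,0) a1@(3,2) a2@(3,2) a3@(2,0) | pheromone: 4 0 0 0 / 0 0 0 0 / 4 0 0 0 / 0 0 12 0 / 0 0 0 0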